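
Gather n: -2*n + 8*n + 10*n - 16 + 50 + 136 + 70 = 16*n + 240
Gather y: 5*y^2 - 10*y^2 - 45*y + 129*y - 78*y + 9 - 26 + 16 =-5*y^2 + 6*y - 1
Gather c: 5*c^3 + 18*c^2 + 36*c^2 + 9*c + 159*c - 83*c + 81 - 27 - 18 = 5*c^3 + 54*c^2 + 85*c + 36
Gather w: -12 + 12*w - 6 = 12*w - 18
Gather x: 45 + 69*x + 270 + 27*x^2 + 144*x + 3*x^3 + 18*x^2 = 3*x^3 + 45*x^2 + 213*x + 315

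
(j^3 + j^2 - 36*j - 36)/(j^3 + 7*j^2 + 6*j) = (j - 6)/j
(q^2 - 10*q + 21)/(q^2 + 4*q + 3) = (q^2 - 10*q + 21)/(q^2 + 4*q + 3)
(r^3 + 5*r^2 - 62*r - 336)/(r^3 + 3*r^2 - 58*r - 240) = (r + 7)/(r + 5)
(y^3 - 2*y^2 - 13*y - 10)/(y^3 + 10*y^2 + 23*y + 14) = (y - 5)/(y + 7)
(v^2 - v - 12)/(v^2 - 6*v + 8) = (v + 3)/(v - 2)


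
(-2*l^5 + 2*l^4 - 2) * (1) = -2*l^5 + 2*l^4 - 2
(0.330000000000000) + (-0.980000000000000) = -0.650000000000000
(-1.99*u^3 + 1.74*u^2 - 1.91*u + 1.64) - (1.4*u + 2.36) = -1.99*u^3 + 1.74*u^2 - 3.31*u - 0.72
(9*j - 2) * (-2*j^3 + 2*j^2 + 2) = -18*j^4 + 22*j^3 - 4*j^2 + 18*j - 4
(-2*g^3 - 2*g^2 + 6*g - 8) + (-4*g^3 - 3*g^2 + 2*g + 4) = -6*g^3 - 5*g^2 + 8*g - 4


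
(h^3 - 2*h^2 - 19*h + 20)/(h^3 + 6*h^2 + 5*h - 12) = (h - 5)/(h + 3)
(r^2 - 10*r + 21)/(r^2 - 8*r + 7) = (r - 3)/(r - 1)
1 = 1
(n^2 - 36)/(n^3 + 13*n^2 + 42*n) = (n - 6)/(n*(n + 7))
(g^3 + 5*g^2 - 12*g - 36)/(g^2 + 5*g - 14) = (g^3 + 5*g^2 - 12*g - 36)/(g^2 + 5*g - 14)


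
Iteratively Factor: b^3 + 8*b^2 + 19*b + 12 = (b + 3)*(b^2 + 5*b + 4) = (b + 1)*(b + 3)*(b + 4)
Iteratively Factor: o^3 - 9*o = (o)*(o^2 - 9) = o*(o + 3)*(o - 3)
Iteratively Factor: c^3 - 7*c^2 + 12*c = (c)*(c^2 - 7*c + 12) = c*(c - 4)*(c - 3)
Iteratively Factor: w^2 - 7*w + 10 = (w - 5)*(w - 2)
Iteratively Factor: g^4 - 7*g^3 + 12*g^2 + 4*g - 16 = (g - 2)*(g^3 - 5*g^2 + 2*g + 8) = (g - 4)*(g - 2)*(g^2 - g - 2) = (g - 4)*(g - 2)^2*(g + 1)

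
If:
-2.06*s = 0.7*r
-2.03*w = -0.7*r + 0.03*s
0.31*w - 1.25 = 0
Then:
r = 11.53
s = -3.92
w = 4.03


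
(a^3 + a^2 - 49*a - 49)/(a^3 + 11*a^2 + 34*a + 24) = (a^2 - 49)/(a^2 + 10*a + 24)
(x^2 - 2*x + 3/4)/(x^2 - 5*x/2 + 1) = (x - 3/2)/(x - 2)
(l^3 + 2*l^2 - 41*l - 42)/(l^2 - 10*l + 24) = (l^2 + 8*l + 7)/(l - 4)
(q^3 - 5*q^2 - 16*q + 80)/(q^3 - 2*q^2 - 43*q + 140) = (q + 4)/(q + 7)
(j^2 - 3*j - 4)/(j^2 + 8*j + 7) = (j - 4)/(j + 7)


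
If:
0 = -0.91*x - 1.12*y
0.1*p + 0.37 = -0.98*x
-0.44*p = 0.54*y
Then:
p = -0.34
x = -0.34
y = 0.28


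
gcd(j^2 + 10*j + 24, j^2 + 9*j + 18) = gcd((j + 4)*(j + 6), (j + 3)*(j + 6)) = j + 6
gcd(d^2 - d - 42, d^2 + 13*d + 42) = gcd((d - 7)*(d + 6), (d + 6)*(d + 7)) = d + 6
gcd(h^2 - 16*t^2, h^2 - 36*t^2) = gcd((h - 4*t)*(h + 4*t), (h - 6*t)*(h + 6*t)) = 1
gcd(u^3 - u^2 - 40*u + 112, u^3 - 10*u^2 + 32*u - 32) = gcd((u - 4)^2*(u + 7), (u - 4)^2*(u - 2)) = u^2 - 8*u + 16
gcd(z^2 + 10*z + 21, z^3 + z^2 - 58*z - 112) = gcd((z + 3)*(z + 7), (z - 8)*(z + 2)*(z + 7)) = z + 7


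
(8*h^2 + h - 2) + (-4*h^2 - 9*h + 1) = 4*h^2 - 8*h - 1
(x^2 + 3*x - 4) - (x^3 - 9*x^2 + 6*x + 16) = -x^3 + 10*x^2 - 3*x - 20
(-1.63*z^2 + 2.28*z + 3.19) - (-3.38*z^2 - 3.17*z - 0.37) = 1.75*z^2 + 5.45*z + 3.56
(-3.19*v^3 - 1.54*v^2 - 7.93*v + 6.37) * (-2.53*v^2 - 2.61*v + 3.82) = 8.0707*v^5 + 12.2221*v^4 + 11.8965*v^3 - 1.3016*v^2 - 46.9183*v + 24.3334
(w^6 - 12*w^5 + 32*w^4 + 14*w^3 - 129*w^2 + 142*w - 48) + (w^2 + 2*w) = w^6 - 12*w^5 + 32*w^4 + 14*w^3 - 128*w^2 + 144*w - 48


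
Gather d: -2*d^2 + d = -2*d^2 + d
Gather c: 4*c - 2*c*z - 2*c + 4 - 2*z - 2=c*(2 - 2*z) - 2*z + 2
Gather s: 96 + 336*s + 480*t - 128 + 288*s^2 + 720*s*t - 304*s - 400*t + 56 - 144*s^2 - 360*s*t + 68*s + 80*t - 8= 144*s^2 + s*(360*t + 100) + 160*t + 16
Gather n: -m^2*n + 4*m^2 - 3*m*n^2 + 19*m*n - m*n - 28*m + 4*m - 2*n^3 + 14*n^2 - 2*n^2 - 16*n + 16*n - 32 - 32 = 4*m^2 - 24*m - 2*n^3 + n^2*(12 - 3*m) + n*(-m^2 + 18*m) - 64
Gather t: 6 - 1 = 5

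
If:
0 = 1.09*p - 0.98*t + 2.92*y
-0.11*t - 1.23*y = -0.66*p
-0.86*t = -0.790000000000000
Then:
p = 0.43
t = 0.92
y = 0.15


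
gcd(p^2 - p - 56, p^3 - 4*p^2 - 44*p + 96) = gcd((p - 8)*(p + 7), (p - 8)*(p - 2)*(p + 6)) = p - 8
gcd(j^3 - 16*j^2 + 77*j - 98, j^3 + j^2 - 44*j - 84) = j - 7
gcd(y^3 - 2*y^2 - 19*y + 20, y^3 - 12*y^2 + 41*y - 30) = y^2 - 6*y + 5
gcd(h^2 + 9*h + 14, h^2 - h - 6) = h + 2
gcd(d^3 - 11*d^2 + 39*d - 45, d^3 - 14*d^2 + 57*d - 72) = d^2 - 6*d + 9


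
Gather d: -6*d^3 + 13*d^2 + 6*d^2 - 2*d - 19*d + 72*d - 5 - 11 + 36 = -6*d^3 + 19*d^2 + 51*d + 20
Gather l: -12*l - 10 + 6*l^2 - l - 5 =6*l^2 - 13*l - 15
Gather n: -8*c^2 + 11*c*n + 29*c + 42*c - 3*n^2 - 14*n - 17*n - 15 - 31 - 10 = -8*c^2 + 71*c - 3*n^2 + n*(11*c - 31) - 56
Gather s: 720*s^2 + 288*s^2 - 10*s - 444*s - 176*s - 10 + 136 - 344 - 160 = 1008*s^2 - 630*s - 378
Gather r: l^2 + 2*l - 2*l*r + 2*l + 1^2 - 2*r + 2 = l^2 + 4*l + r*(-2*l - 2) + 3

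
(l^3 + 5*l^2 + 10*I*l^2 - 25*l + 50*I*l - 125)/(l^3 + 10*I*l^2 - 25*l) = (l + 5)/l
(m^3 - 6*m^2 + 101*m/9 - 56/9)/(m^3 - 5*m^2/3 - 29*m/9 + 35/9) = (3*m - 8)/(3*m + 5)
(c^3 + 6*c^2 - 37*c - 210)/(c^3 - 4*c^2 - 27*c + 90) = (c + 7)/(c - 3)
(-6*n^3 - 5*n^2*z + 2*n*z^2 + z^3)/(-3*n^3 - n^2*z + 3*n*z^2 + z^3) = (-2*n + z)/(-n + z)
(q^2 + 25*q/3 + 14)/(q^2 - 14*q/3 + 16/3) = (3*q^2 + 25*q + 42)/(3*q^2 - 14*q + 16)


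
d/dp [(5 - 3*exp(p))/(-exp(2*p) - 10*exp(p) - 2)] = (-3*exp(2*p) + 10*exp(p) + 56)*exp(p)/(exp(4*p) + 20*exp(3*p) + 104*exp(2*p) + 40*exp(p) + 4)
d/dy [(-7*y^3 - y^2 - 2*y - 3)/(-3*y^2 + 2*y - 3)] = (21*y^4 - 28*y^3 + 55*y^2 - 12*y + 12)/(9*y^4 - 12*y^3 + 22*y^2 - 12*y + 9)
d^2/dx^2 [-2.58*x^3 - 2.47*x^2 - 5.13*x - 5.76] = -15.48*x - 4.94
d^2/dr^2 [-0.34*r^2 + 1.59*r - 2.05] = -0.680000000000000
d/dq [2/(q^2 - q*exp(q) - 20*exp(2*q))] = 2*(q*exp(q) - 2*q + 40*exp(2*q) + exp(q))/(-q^2 + q*exp(q) + 20*exp(2*q))^2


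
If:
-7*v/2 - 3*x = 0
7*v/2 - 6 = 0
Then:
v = 12/7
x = -2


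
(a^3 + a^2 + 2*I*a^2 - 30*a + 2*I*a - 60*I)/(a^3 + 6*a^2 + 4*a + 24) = (a - 5)/(a - 2*I)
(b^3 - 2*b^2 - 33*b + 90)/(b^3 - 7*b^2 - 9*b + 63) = (b^2 + b - 30)/(b^2 - 4*b - 21)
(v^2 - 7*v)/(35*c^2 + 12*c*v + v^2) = v*(v - 7)/(35*c^2 + 12*c*v + v^2)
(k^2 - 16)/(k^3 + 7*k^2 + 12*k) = (k - 4)/(k*(k + 3))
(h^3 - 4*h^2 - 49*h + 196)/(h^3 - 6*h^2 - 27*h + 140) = (h + 7)/(h + 5)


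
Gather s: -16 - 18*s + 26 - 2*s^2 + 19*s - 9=-2*s^2 + s + 1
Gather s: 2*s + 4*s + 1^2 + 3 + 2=6*s + 6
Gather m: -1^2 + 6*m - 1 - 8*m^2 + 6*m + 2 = -8*m^2 + 12*m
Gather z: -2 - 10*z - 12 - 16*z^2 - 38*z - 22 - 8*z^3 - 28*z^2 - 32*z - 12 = -8*z^3 - 44*z^2 - 80*z - 48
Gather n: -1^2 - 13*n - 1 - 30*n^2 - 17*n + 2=-30*n^2 - 30*n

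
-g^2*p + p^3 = p*(-g + p)*(g + p)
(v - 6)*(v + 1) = v^2 - 5*v - 6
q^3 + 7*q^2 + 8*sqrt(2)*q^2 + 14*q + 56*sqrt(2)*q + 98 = (q + 7)*(q + sqrt(2))*(q + 7*sqrt(2))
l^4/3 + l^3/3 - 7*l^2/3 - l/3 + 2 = (l/3 + 1/3)*(l - 2)*(l - 1)*(l + 3)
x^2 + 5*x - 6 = (x - 1)*(x + 6)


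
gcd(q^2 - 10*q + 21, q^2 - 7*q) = q - 7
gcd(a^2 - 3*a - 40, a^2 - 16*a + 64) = a - 8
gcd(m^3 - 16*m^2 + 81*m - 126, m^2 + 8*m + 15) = 1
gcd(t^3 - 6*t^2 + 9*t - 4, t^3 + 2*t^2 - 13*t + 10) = t - 1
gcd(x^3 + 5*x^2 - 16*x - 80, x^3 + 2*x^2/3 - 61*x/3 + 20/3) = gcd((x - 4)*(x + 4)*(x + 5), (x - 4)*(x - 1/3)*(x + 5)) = x^2 + x - 20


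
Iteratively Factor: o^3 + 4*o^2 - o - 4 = (o + 1)*(o^2 + 3*o - 4) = (o + 1)*(o + 4)*(o - 1)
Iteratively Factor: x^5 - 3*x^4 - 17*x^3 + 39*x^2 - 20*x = (x - 1)*(x^4 - 2*x^3 - 19*x^2 + 20*x) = x*(x - 1)*(x^3 - 2*x^2 - 19*x + 20) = x*(x - 1)^2*(x^2 - x - 20) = x*(x - 1)^2*(x + 4)*(x - 5)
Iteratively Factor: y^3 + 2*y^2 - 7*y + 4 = (y + 4)*(y^2 - 2*y + 1) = (y - 1)*(y + 4)*(y - 1)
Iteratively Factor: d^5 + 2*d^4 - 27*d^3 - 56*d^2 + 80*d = (d)*(d^4 + 2*d^3 - 27*d^2 - 56*d + 80) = d*(d - 5)*(d^3 + 7*d^2 + 8*d - 16) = d*(d - 5)*(d + 4)*(d^2 + 3*d - 4) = d*(d - 5)*(d - 1)*(d + 4)*(d + 4)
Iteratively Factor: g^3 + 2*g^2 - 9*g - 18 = (g + 3)*(g^2 - g - 6) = (g + 2)*(g + 3)*(g - 3)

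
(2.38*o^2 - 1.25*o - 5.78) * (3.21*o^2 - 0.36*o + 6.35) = 7.6398*o^4 - 4.8693*o^3 - 2.9908*o^2 - 5.8567*o - 36.703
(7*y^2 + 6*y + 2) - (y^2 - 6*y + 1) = 6*y^2 + 12*y + 1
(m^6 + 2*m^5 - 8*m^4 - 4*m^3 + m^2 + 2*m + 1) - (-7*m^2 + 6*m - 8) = m^6 + 2*m^5 - 8*m^4 - 4*m^3 + 8*m^2 - 4*m + 9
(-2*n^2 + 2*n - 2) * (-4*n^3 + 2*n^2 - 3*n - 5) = 8*n^5 - 12*n^4 + 18*n^3 - 4*n + 10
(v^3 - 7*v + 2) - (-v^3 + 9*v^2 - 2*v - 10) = 2*v^3 - 9*v^2 - 5*v + 12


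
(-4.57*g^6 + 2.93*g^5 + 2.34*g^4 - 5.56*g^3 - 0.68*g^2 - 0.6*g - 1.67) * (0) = 0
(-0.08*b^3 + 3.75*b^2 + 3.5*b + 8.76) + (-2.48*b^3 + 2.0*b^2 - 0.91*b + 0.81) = -2.56*b^3 + 5.75*b^2 + 2.59*b + 9.57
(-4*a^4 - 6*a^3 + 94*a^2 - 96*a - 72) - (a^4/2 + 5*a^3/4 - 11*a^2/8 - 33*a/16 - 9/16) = -9*a^4/2 - 29*a^3/4 + 763*a^2/8 - 1503*a/16 - 1143/16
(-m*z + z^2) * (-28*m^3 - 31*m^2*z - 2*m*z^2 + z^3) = 28*m^4*z + 3*m^3*z^2 - 29*m^2*z^3 - 3*m*z^4 + z^5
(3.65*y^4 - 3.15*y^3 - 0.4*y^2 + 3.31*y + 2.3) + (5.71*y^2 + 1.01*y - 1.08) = 3.65*y^4 - 3.15*y^3 + 5.31*y^2 + 4.32*y + 1.22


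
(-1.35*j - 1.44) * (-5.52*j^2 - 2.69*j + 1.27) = 7.452*j^3 + 11.5803*j^2 + 2.1591*j - 1.8288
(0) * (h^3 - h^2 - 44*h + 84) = 0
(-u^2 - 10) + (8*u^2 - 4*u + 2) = 7*u^2 - 4*u - 8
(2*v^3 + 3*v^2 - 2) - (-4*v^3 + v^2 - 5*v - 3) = 6*v^3 + 2*v^2 + 5*v + 1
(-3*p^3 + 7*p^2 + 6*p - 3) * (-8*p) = 24*p^4 - 56*p^3 - 48*p^2 + 24*p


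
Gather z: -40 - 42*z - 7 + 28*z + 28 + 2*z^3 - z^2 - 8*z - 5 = 2*z^3 - z^2 - 22*z - 24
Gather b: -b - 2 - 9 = -b - 11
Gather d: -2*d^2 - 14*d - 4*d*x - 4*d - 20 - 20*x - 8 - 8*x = -2*d^2 + d*(-4*x - 18) - 28*x - 28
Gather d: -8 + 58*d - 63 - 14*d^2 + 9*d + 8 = -14*d^2 + 67*d - 63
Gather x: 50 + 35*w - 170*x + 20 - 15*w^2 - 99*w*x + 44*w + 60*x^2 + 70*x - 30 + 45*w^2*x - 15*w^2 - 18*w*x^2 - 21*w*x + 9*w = -30*w^2 + 88*w + x^2*(60 - 18*w) + x*(45*w^2 - 120*w - 100) + 40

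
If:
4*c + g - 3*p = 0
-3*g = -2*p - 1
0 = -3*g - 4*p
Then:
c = -13/72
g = 2/9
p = -1/6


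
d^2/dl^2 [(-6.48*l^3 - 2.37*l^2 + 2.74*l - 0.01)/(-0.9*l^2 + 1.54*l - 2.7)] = (-1.4210854715202e-14*l^4 + 1.37397600000002*l^3 - 196.16904*l^2 + 323.30124*l + 11.767592)/(0.729*l^6 - 3.7422*l^5 + 12.96432*l^4 - 26.105464*l^3 + 38.89296*l^2 - 33.6798*l + 19.683)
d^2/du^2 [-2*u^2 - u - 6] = -4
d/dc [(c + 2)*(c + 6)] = 2*c + 8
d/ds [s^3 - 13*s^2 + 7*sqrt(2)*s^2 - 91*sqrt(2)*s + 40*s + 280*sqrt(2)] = 3*s^2 - 26*s + 14*sqrt(2)*s - 91*sqrt(2) + 40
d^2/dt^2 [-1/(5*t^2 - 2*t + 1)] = 2*(25*t^2 - 10*t - 4*(5*t - 1)^2 + 5)/(5*t^2 - 2*t + 1)^3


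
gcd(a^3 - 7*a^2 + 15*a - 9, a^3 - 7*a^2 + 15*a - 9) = a^3 - 7*a^2 + 15*a - 9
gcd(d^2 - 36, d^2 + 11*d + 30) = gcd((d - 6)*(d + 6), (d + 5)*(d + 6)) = d + 6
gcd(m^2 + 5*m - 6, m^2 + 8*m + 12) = m + 6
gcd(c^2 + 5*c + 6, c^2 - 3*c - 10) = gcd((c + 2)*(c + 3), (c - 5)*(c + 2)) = c + 2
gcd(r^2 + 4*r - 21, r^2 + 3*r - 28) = r + 7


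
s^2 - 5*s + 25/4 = (s - 5/2)^2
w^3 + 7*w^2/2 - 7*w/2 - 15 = (w - 2)*(w + 5/2)*(w + 3)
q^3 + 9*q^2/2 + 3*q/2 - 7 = (q - 1)*(q + 2)*(q + 7/2)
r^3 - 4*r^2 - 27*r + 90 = (r - 6)*(r - 3)*(r + 5)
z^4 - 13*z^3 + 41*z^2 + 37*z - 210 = (z - 7)*(z - 5)*(z - 3)*(z + 2)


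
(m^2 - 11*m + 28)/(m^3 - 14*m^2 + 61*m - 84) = 1/(m - 3)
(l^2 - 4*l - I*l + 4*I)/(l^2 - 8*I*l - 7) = (l - 4)/(l - 7*I)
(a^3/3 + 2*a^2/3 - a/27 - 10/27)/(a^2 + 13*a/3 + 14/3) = (9*a^3 + 18*a^2 - a - 10)/(9*(3*a^2 + 13*a + 14))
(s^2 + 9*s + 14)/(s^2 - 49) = (s + 2)/(s - 7)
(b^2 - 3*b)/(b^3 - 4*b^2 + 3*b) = 1/(b - 1)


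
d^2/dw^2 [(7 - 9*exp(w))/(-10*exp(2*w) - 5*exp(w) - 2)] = (900*exp(4*w) - 3250*exp(3*w) - 2130*exp(2*w) + 295*exp(w) + 106)*exp(w)/(1000*exp(6*w) + 1500*exp(5*w) + 1350*exp(4*w) + 725*exp(3*w) + 270*exp(2*w) + 60*exp(w) + 8)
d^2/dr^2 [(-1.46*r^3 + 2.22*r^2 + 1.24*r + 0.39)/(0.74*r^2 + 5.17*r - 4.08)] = (8.88178419700125e-16*r^5 + 7.105427357601e-15*r^4 - 102.492956*r^3 + 226.277064*r^2 - 114.407244*r + 149.425662)/(0.405224*r^6 + 8.493276*r^5 + 52.635534*r^4 + 44.532829*r^3 - 290.206728*r^2 + 258.185664*r - 67.917312)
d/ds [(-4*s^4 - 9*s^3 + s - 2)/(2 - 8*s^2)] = (32*s^5 + 36*s^4 - 16*s^3 - 23*s^2 - 16*s + 1)/(2*(16*s^4 - 8*s^2 + 1))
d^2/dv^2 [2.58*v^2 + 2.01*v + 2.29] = 5.16000000000000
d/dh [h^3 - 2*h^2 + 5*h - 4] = 3*h^2 - 4*h + 5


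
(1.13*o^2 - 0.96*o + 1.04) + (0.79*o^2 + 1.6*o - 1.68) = 1.92*o^2 + 0.64*o - 0.64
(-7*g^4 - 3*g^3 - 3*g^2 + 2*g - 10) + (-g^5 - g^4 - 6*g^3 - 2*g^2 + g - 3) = -g^5 - 8*g^4 - 9*g^3 - 5*g^2 + 3*g - 13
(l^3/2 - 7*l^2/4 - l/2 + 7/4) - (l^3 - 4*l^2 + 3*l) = -l^3/2 + 9*l^2/4 - 7*l/2 + 7/4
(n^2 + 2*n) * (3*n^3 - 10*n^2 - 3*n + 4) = 3*n^5 - 4*n^4 - 23*n^3 - 2*n^2 + 8*n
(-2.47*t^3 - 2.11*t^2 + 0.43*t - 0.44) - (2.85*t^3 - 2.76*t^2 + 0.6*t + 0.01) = -5.32*t^3 + 0.65*t^2 - 0.17*t - 0.45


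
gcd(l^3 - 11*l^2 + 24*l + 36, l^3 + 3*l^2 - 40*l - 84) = l - 6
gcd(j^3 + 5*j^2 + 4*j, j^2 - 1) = j + 1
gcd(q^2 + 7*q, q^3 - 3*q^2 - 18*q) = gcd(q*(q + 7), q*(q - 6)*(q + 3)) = q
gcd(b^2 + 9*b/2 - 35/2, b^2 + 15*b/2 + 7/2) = b + 7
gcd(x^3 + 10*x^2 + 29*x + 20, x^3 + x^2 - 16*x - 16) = x^2 + 5*x + 4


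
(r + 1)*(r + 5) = r^2 + 6*r + 5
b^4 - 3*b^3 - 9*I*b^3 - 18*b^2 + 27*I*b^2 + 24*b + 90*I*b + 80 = (b - 5)*(b + 2)*(b - 8*I)*(b - I)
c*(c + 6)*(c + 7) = c^3 + 13*c^2 + 42*c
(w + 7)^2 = w^2 + 14*w + 49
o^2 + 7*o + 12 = (o + 3)*(o + 4)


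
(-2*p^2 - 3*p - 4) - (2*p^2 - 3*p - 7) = 3 - 4*p^2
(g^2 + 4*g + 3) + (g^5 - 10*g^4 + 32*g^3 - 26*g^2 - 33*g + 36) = g^5 - 10*g^4 + 32*g^3 - 25*g^2 - 29*g + 39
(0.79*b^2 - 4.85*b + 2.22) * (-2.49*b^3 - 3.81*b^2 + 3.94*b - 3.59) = -1.9671*b^5 + 9.0666*b^4 + 16.0633*b^3 - 30.4033*b^2 + 26.1583*b - 7.9698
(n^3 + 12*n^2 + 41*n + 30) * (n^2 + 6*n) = n^5 + 18*n^4 + 113*n^3 + 276*n^2 + 180*n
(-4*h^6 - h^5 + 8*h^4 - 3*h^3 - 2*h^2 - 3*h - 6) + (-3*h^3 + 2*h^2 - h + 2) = -4*h^6 - h^5 + 8*h^4 - 6*h^3 - 4*h - 4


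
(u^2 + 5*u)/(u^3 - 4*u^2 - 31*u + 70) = u/(u^2 - 9*u + 14)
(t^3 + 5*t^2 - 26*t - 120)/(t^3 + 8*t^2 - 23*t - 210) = (t + 4)/(t + 7)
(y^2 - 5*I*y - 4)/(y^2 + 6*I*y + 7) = (y - 4*I)/(y + 7*I)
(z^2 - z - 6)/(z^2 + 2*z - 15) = (z + 2)/(z + 5)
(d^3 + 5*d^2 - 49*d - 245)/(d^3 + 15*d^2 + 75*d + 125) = (d^2 - 49)/(d^2 + 10*d + 25)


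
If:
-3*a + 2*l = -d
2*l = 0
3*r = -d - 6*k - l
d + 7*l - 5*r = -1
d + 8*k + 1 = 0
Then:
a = 1/17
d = 3/17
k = -5/34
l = 0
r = 4/17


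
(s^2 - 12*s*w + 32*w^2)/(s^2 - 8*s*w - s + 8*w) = (s - 4*w)/(s - 1)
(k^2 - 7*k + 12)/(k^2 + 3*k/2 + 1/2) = 2*(k^2 - 7*k + 12)/(2*k^2 + 3*k + 1)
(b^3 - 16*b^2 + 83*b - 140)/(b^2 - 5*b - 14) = (b^2 - 9*b + 20)/(b + 2)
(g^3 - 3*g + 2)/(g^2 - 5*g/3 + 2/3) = 3*(g^2 + g - 2)/(3*g - 2)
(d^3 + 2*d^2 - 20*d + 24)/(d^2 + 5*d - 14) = (d^2 + 4*d - 12)/(d + 7)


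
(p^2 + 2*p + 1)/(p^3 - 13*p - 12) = (p + 1)/(p^2 - p - 12)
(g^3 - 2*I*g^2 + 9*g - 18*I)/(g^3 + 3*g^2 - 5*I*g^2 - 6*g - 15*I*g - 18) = (g + 3*I)/(g + 3)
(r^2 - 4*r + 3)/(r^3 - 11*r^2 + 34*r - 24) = (r - 3)/(r^2 - 10*r + 24)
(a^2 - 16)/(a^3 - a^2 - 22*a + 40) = (a + 4)/(a^2 + 3*a - 10)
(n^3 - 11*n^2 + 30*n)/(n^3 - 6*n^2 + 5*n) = (n - 6)/(n - 1)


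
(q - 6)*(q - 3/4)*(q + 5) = q^3 - 7*q^2/4 - 117*q/4 + 45/2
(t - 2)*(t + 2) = t^2 - 4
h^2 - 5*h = h*(h - 5)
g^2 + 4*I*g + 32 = (g - 4*I)*(g + 8*I)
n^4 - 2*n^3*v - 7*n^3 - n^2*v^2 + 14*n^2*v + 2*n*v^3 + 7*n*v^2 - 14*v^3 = (n - 7)*(n - 2*v)*(n - v)*(n + v)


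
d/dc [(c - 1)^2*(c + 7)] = (c - 1)*(3*c + 13)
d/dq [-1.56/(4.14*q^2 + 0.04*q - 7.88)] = (12.9168*q + 0.0624)/(4.14*q^2 + 0.04*q - 7.88)^2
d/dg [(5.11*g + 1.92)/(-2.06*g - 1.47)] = (-7.32639*g - 5.228055)/(2.06*g + 1.47)^3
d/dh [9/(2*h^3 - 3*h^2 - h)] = 9*(-6*h^2 + 6*h + 1)/(h^2*(-2*h^2 + 3*h + 1)^2)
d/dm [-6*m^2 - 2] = -12*m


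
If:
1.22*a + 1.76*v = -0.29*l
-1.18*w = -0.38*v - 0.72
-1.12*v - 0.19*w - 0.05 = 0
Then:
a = 0.202658612261796 - 0.237704918032787*l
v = -0.14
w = 0.56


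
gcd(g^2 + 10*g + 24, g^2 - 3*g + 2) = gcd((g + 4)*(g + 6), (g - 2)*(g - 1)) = 1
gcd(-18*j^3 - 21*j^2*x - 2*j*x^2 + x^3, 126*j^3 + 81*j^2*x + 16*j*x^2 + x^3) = 3*j + x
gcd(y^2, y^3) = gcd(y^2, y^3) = y^2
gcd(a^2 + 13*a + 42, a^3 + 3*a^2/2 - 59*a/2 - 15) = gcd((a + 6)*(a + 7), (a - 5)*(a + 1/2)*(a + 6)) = a + 6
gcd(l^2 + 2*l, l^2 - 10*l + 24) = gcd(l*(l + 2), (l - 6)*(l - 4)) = 1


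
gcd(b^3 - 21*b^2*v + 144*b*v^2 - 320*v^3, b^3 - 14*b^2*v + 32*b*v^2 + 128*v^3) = b^2 - 16*b*v + 64*v^2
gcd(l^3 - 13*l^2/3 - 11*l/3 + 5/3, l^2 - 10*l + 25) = l - 5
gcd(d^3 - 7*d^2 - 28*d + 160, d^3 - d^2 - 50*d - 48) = d - 8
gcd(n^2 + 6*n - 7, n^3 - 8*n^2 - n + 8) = n - 1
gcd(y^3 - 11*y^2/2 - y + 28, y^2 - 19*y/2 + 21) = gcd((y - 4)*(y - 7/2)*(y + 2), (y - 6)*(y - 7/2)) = y - 7/2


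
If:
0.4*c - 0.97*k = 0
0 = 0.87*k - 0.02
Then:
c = 0.06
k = 0.02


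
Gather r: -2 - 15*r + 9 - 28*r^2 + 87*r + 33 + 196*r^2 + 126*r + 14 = 168*r^2 + 198*r + 54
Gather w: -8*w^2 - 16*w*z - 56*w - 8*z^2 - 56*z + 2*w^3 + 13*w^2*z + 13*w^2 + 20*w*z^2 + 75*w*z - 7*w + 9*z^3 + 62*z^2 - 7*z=2*w^3 + w^2*(13*z + 5) + w*(20*z^2 + 59*z - 63) + 9*z^3 + 54*z^2 - 63*z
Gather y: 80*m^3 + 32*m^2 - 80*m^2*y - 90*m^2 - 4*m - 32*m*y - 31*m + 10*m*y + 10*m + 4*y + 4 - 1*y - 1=80*m^3 - 58*m^2 - 25*m + y*(-80*m^2 - 22*m + 3) + 3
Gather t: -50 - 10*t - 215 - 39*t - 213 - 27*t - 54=-76*t - 532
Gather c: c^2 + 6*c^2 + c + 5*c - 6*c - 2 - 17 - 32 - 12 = 7*c^2 - 63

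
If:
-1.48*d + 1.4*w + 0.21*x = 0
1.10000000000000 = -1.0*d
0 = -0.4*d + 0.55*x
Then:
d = -1.10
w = -1.04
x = -0.80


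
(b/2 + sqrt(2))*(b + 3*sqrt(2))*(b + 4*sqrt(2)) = b^3/2 + 9*sqrt(2)*b^2/2 + 26*b + 24*sqrt(2)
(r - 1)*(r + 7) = r^2 + 6*r - 7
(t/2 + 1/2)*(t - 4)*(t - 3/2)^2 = t^4/2 - 3*t^3 + 29*t^2/8 + 21*t/8 - 9/2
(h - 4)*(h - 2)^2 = h^3 - 8*h^2 + 20*h - 16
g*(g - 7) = g^2 - 7*g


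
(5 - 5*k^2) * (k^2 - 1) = -5*k^4 + 10*k^2 - 5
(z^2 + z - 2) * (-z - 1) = -z^3 - 2*z^2 + z + 2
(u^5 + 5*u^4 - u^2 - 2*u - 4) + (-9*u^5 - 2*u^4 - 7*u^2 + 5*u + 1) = -8*u^5 + 3*u^4 - 8*u^2 + 3*u - 3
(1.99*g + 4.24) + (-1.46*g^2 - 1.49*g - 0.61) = -1.46*g^2 + 0.5*g + 3.63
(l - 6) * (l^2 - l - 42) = l^3 - 7*l^2 - 36*l + 252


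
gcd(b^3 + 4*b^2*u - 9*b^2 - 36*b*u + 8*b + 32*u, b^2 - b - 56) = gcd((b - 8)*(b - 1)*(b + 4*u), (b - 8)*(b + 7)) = b - 8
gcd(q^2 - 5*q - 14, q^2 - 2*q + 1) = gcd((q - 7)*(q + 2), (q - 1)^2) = 1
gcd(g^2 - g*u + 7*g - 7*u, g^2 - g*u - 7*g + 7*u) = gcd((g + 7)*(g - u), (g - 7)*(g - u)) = -g + u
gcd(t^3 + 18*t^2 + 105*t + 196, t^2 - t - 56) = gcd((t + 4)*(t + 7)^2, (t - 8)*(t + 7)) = t + 7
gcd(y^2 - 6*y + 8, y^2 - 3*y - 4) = y - 4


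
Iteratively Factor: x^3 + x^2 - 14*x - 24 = (x + 2)*(x^2 - x - 12) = (x - 4)*(x + 2)*(x + 3)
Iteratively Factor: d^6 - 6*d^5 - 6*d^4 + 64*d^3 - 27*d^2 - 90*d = (d)*(d^5 - 6*d^4 - 6*d^3 + 64*d^2 - 27*d - 90) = d*(d - 3)*(d^4 - 3*d^3 - 15*d^2 + 19*d + 30) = d*(d - 5)*(d - 3)*(d^3 + 2*d^2 - 5*d - 6) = d*(d - 5)*(d - 3)*(d + 3)*(d^2 - d - 2) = d*(d - 5)*(d - 3)*(d + 1)*(d + 3)*(d - 2)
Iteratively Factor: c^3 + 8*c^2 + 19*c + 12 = (c + 3)*(c^2 + 5*c + 4) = (c + 1)*(c + 3)*(c + 4)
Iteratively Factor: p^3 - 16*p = (p - 4)*(p^2 + 4*p) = p*(p - 4)*(p + 4)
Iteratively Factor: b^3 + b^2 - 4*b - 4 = (b + 2)*(b^2 - b - 2) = (b + 1)*(b + 2)*(b - 2)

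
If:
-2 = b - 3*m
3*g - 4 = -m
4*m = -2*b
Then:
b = -4/5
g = 6/5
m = 2/5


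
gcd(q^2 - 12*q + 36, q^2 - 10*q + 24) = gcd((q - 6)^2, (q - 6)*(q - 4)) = q - 6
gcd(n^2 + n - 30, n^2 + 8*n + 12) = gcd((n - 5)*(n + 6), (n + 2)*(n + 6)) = n + 6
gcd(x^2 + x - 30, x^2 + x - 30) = x^2 + x - 30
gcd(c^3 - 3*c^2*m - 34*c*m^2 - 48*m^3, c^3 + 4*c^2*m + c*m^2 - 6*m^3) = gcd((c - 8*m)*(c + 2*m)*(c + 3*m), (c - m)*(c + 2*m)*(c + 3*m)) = c^2 + 5*c*m + 6*m^2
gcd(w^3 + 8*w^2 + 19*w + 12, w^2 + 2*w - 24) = 1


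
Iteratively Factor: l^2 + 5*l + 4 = (l + 1)*(l + 4)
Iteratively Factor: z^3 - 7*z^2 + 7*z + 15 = (z - 3)*(z^2 - 4*z - 5) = (z - 5)*(z - 3)*(z + 1)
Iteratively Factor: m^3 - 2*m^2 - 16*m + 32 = (m + 4)*(m^2 - 6*m + 8) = (m - 2)*(m + 4)*(m - 4)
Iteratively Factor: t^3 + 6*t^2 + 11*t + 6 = (t + 3)*(t^2 + 3*t + 2) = (t + 1)*(t + 3)*(t + 2)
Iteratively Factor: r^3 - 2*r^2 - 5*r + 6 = (r + 2)*(r^2 - 4*r + 3) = (r - 1)*(r + 2)*(r - 3)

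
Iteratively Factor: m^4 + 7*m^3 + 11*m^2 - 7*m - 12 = (m + 1)*(m^3 + 6*m^2 + 5*m - 12) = (m - 1)*(m + 1)*(m^2 + 7*m + 12) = (m - 1)*(m + 1)*(m + 4)*(m + 3)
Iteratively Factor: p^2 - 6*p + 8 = (p - 4)*(p - 2)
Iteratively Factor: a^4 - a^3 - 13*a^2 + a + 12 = (a + 1)*(a^3 - 2*a^2 - 11*a + 12) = (a - 1)*(a + 1)*(a^2 - a - 12) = (a - 4)*(a - 1)*(a + 1)*(a + 3)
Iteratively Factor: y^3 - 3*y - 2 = (y + 1)*(y^2 - y - 2) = (y - 2)*(y + 1)*(y + 1)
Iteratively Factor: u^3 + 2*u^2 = (u)*(u^2 + 2*u) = u^2*(u + 2)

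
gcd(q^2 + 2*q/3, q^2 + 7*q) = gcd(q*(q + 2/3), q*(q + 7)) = q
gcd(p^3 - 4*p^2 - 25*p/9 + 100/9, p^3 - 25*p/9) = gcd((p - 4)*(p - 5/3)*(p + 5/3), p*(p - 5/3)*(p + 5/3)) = p^2 - 25/9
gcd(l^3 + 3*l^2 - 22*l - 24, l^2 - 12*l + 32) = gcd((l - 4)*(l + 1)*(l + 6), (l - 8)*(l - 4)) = l - 4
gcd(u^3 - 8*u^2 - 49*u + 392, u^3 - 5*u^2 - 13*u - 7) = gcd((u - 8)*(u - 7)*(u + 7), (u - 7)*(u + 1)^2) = u - 7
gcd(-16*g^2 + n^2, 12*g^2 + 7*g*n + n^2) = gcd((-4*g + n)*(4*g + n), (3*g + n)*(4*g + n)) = 4*g + n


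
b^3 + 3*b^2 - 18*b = b*(b - 3)*(b + 6)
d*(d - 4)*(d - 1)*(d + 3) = d^4 - 2*d^3 - 11*d^2 + 12*d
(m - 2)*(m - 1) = m^2 - 3*m + 2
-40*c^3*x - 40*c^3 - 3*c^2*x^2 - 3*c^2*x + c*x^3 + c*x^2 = (-8*c + x)*(5*c + x)*(c*x + c)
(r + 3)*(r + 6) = r^2 + 9*r + 18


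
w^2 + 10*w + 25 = (w + 5)^2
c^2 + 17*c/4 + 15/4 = (c + 5/4)*(c + 3)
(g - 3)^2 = g^2 - 6*g + 9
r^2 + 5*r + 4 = (r + 1)*(r + 4)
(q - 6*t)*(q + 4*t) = q^2 - 2*q*t - 24*t^2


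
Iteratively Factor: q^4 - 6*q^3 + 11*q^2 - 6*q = (q)*(q^3 - 6*q^2 + 11*q - 6) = q*(q - 3)*(q^2 - 3*q + 2) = q*(q - 3)*(q - 1)*(q - 2)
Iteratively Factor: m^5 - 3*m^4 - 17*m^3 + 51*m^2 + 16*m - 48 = (m - 4)*(m^4 + m^3 - 13*m^2 - m + 12) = (m - 4)*(m + 1)*(m^3 - 13*m + 12) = (m - 4)*(m - 3)*(m + 1)*(m^2 + 3*m - 4) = (m - 4)*(m - 3)*(m + 1)*(m + 4)*(m - 1)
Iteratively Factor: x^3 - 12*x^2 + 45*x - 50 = (x - 2)*(x^2 - 10*x + 25) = (x - 5)*(x - 2)*(x - 5)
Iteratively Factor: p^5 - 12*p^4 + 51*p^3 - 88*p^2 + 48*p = (p)*(p^4 - 12*p^3 + 51*p^2 - 88*p + 48) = p*(p - 1)*(p^3 - 11*p^2 + 40*p - 48) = p*(p - 4)*(p - 1)*(p^2 - 7*p + 12) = p*(p - 4)^2*(p - 1)*(p - 3)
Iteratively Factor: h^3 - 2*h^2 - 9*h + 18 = (h + 3)*(h^2 - 5*h + 6) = (h - 2)*(h + 3)*(h - 3)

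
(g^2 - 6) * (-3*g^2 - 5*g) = -3*g^4 - 5*g^3 + 18*g^2 + 30*g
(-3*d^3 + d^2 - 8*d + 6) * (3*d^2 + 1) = -9*d^5 + 3*d^4 - 27*d^3 + 19*d^2 - 8*d + 6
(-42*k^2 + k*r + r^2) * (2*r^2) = -84*k^2*r^2 + 2*k*r^3 + 2*r^4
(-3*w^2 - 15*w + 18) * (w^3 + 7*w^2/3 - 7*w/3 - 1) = -3*w^5 - 22*w^4 - 10*w^3 + 80*w^2 - 27*w - 18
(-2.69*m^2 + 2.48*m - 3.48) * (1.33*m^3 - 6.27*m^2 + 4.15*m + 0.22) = -3.5777*m^5 + 20.1647*m^4 - 31.3415*m^3 + 31.5198*m^2 - 13.8964*m - 0.7656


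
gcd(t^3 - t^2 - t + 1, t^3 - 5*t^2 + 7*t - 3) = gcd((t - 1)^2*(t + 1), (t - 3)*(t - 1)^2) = t^2 - 2*t + 1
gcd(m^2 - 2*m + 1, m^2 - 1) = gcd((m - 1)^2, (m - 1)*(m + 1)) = m - 1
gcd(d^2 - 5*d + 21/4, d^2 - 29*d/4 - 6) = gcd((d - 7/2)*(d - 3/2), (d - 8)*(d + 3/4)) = 1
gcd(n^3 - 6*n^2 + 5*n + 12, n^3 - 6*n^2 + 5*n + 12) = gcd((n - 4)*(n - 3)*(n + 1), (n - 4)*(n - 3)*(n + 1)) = n^3 - 6*n^2 + 5*n + 12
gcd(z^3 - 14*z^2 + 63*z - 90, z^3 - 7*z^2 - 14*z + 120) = z^2 - 11*z + 30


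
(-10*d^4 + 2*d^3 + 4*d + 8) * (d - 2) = -10*d^5 + 22*d^4 - 4*d^3 + 4*d^2 - 16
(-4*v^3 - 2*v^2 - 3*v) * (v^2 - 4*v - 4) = -4*v^5 + 14*v^4 + 21*v^3 + 20*v^2 + 12*v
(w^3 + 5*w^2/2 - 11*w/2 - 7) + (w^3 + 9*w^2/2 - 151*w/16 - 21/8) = 2*w^3 + 7*w^2 - 239*w/16 - 77/8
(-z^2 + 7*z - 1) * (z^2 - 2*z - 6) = -z^4 + 9*z^3 - 9*z^2 - 40*z + 6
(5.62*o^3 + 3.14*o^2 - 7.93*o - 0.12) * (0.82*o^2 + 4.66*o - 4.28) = 4.6084*o^5 + 28.764*o^4 - 15.9238*o^3 - 50.4914*o^2 + 33.3812*o + 0.5136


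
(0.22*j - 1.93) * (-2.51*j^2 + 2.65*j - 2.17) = -0.5522*j^3 + 5.4273*j^2 - 5.5919*j + 4.1881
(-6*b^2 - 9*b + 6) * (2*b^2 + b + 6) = -12*b^4 - 24*b^3 - 33*b^2 - 48*b + 36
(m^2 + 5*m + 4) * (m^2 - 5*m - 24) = m^4 - 45*m^2 - 140*m - 96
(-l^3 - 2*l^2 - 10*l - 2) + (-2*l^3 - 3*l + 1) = -3*l^3 - 2*l^2 - 13*l - 1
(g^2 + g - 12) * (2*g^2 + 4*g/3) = 2*g^4 + 10*g^3/3 - 68*g^2/3 - 16*g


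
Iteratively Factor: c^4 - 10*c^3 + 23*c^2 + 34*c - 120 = (c - 3)*(c^3 - 7*c^2 + 2*c + 40) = (c - 4)*(c - 3)*(c^2 - 3*c - 10) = (c - 5)*(c - 4)*(c - 3)*(c + 2)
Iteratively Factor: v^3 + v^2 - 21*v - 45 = (v + 3)*(v^2 - 2*v - 15) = (v + 3)^2*(v - 5)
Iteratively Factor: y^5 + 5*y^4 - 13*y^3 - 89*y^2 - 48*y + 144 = (y + 4)*(y^4 + y^3 - 17*y^2 - 21*y + 36) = (y + 3)*(y + 4)*(y^3 - 2*y^2 - 11*y + 12) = (y + 3)^2*(y + 4)*(y^2 - 5*y + 4) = (y - 4)*(y + 3)^2*(y + 4)*(y - 1)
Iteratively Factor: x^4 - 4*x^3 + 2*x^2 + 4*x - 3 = (x - 1)*(x^3 - 3*x^2 - x + 3) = (x - 1)^2*(x^2 - 2*x - 3) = (x - 3)*(x - 1)^2*(x + 1)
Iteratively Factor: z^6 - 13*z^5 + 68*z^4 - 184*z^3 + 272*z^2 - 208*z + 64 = (z - 2)*(z^5 - 11*z^4 + 46*z^3 - 92*z^2 + 88*z - 32) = (z - 2)*(z - 1)*(z^4 - 10*z^3 + 36*z^2 - 56*z + 32) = (z - 2)^2*(z - 1)*(z^3 - 8*z^2 + 20*z - 16) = (z - 2)^3*(z - 1)*(z^2 - 6*z + 8) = (z - 4)*(z - 2)^3*(z - 1)*(z - 2)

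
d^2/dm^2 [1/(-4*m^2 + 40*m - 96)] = (m^2 - 10*m - 4*(m - 5)^2 + 24)/(2*(m^2 - 10*m + 24)^3)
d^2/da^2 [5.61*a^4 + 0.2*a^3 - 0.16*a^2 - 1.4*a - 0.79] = 67.32*a^2 + 1.2*a - 0.32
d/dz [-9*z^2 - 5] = -18*z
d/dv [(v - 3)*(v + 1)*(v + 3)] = 3*v^2 + 2*v - 9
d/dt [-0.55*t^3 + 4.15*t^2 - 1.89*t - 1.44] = -1.65*t^2 + 8.3*t - 1.89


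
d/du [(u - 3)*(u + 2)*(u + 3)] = 3*u^2 + 4*u - 9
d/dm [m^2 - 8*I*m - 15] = 2*m - 8*I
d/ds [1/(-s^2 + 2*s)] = 2*(s - 1)/(s^2*(s - 2)^2)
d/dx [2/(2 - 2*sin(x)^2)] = 2*sin(x)/cos(x)^3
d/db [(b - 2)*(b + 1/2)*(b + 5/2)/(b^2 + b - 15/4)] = (4*b^2 - 12*b + 13)/(4*b^2 - 12*b + 9)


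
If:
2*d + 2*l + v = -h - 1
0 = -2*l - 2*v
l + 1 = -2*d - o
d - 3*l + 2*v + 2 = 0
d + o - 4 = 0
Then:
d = -9/2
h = 17/2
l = -1/2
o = 17/2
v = 1/2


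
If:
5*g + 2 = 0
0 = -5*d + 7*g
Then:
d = -14/25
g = -2/5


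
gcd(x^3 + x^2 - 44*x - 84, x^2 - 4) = x + 2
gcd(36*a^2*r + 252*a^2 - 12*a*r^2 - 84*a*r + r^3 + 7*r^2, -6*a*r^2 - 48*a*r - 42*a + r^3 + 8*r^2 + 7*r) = -6*a*r - 42*a + r^2 + 7*r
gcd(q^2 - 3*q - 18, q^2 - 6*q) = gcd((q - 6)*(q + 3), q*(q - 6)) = q - 6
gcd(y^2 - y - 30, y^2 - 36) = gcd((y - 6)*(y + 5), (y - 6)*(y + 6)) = y - 6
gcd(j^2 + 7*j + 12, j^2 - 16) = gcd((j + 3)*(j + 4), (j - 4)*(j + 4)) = j + 4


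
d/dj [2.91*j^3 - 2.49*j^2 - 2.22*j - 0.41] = 8.73*j^2 - 4.98*j - 2.22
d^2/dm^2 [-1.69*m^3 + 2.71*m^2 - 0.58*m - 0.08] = 5.42 - 10.14*m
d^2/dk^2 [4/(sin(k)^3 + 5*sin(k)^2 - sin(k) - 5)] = (-36*(1 - cos(k)^2)^2 + 220*sin(k)*cos(k)^2 - 240*sin(k) + 380*cos(k)^2 - 588)/((sin(k) + 5)^3*cos(k)^4)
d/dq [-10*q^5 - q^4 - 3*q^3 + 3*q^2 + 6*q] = -50*q^4 - 4*q^3 - 9*q^2 + 6*q + 6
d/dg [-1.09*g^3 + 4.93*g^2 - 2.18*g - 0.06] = -3.27*g^2 + 9.86*g - 2.18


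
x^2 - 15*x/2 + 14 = (x - 4)*(x - 7/2)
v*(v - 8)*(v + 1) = v^3 - 7*v^2 - 8*v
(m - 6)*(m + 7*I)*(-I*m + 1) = -I*m^3 + 8*m^2 + 6*I*m^2 - 48*m + 7*I*m - 42*I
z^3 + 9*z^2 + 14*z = z*(z + 2)*(z + 7)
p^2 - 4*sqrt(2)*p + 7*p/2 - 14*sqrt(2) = (p + 7/2)*(p - 4*sqrt(2))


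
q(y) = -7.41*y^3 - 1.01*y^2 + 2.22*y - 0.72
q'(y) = -22.23*y^2 - 2.02*y + 2.22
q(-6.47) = 1949.56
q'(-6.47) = -915.28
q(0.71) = -2.31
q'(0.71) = -10.42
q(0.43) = -0.54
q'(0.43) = -2.76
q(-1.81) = 35.89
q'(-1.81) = -66.95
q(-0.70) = -0.23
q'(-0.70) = -7.26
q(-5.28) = 1050.14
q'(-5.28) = -606.85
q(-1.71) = 29.58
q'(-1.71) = -59.33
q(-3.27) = 240.32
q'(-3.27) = -228.88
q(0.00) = -0.72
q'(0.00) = 2.22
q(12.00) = -12924.00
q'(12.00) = -3223.14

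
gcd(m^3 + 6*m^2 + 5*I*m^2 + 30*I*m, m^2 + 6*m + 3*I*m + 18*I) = m + 6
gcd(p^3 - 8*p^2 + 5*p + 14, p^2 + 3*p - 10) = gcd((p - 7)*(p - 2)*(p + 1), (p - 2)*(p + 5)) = p - 2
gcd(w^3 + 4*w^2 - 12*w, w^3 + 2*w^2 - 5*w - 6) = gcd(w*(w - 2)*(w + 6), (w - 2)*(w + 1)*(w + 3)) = w - 2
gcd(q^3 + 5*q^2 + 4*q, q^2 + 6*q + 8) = q + 4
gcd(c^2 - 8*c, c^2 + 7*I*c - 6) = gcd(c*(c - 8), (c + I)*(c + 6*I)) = 1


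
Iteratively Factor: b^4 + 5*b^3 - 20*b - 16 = (b + 1)*(b^3 + 4*b^2 - 4*b - 16) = (b - 2)*(b + 1)*(b^2 + 6*b + 8) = (b - 2)*(b + 1)*(b + 4)*(b + 2)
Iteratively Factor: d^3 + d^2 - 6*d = (d + 3)*(d^2 - 2*d) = (d - 2)*(d + 3)*(d)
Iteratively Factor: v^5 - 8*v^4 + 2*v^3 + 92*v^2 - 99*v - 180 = (v - 3)*(v^4 - 5*v^3 - 13*v^2 + 53*v + 60) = (v - 3)*(v + 3)*(v^3 - 8*v^2 + 11*v + 20) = (v - 3)*(v + 1)*(v + 3)*(v^2 - 9*v + 20) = (v - 4)*(v - 3)*(v + 1)*(v + 3)*(v - 5)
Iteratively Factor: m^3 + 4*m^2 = (m)*(m^2 + 4*m) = m^2*(m + 4)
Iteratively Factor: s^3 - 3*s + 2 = (s - 1)*(s^2 + s - 2) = (s - 1)*(s + 2)*(s - 1)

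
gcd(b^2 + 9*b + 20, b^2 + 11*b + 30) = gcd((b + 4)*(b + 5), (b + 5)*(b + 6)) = b + 5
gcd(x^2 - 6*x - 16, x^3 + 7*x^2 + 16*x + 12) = x + 2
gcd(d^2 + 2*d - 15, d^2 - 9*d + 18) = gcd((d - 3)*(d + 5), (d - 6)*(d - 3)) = d - 3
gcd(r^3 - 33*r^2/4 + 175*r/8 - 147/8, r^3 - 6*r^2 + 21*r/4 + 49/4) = r - 7/2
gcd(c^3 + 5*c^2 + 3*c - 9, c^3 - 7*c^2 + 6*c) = c - 1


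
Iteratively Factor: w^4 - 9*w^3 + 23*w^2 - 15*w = (w)*(w^3 - 9*w^2 + 23*w - 15) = w*(w - 5)*(w^2 - 4*w + 3) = w*(w - 5)*(w - 1)*(w - 3)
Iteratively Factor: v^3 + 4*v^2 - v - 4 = (v - 1)*(v^2 + 5*v + 4) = (v - 1)*(v + 4)*(v + 1)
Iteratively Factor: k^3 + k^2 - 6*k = (k - 2)*(k^2 + 3*k) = (k - 2)*(k + 3)*(k)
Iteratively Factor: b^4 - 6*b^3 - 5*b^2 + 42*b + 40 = (b + 1)*(b^3 - 7*b^2 + 2*b + 40) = (b - 5)*(b + 1)*(b^2 - 2*b - 8) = (b - 5)*(b + 1)*(b + 2)*(b - 4)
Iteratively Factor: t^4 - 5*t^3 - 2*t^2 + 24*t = (t)*(t^3 - 5*t^2 - 2*t + 24) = t*(t - 4)*(t^2 - t - 6) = t*(t - 4)*(t - 3)*(t + 2)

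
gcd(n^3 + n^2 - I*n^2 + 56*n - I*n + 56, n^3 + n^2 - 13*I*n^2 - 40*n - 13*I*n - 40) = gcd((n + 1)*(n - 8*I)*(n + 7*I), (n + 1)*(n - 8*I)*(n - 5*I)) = n^2 + n*(1 - 8*I) - 8*I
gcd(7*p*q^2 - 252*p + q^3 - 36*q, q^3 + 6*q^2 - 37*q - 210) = q - 6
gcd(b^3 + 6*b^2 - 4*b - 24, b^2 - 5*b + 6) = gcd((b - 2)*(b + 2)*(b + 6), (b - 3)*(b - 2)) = b - 2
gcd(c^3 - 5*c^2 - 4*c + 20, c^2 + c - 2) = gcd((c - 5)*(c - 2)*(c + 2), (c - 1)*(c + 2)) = c + 2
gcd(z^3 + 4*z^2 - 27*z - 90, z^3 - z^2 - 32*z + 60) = z^2 + z - 30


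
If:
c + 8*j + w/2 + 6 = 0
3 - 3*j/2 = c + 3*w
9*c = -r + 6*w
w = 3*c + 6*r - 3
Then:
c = 4341/5653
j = -5208/5653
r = 1791/5653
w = 6810/5653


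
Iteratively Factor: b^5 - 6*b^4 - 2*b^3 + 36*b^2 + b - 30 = (b + 2)*(b^4 - 8*b^3 + 14*b^2 + 8*b - 15) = (b - 5)*(b + 2)*(b^3 - 3*b^2 - b + 3) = (b - 5)*(b + 1)*(b + 2)*(b^2 - 4*b + 3) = (b - 5)*(b - 1)*(b + 1)*(b + 2)*(b - 3)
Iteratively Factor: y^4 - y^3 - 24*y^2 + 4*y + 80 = (y + 4)*(y^3 - 5*y^2 - 4*y + 20) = (y + 2)*(y + 4)*(y^2 - 7*y + 10) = (y - 5)*(y + 2)*(y + 4)*(y - 2)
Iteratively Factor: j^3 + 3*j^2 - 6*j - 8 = (j + 1)*(j^2 + 2*j - 8) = (j + 1)*(j + 4)*(j - 2)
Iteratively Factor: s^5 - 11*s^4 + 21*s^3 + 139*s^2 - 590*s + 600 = (s - 2)*(s^4 - 9*s^3 + 3*s^2 + 145*s - 300) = (s - 5)*(s - 2)*(s^3 - 4*s^2 - 17*s + 60) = (s - 5)^2*(s - 2)*(s^2 + s - 12) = (s - 5)^2*(s - 2)*(s + 4)*(s - 3)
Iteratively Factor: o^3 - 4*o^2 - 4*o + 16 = (o - 2)*(o^2 - 2*o - 8) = (o - 2)*(o + 2)*(o - 4)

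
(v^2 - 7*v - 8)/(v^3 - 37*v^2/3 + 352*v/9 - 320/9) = 9*(v + 1)/(9*v^2 - 39*v + 40)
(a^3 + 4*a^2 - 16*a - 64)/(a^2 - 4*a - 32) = (a^2 - 16)/(a - 8)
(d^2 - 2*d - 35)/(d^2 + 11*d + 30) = (d - 7)/(d + 6)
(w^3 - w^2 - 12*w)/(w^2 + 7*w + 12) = w*(w - 4)/(w + 4)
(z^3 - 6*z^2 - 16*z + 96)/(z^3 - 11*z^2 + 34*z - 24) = (z + 4)/(z - 1)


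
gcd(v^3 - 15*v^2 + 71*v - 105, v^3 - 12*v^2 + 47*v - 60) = v^2 - 8*v + 15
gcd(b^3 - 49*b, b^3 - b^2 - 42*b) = b^2 - 7*b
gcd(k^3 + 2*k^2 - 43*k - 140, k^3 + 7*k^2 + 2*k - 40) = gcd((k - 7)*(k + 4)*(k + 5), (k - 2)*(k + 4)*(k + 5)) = k^2 + 9*k + 20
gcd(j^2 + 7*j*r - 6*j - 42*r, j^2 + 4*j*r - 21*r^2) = j + 7*r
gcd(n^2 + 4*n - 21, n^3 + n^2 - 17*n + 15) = n - 3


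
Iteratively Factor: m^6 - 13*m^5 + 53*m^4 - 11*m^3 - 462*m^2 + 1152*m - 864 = (m + 3)*(m^5 - 16*m^4 + 101*m^3 - 314*m^2 + 480*m - 288) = (m - 4)*(m + 3)*(m^4 - 12*m^3 + 53*m^2 - 102*m + 72) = (m - 4)*(m - 3)*(m + 3)*(m^3 - 9*m^2 + 26*m - 24) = (m - 4)*(m - 3)^2*(m + 3)*(m^2 - 6*m + 8) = (m - 4)*(m - 3)^2*(m - 2)*(m + 3)*(m - 4)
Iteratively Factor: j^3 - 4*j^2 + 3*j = (j - 1)*(j^2 - 3*j) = j*(j - 1)*(j - 3)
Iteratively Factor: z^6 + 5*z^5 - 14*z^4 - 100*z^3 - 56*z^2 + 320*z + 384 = (z + 3)*(z^5 + 2*z^4 - 20*z^3 - 40*z^2 + 64*z + 128) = (z - 2)*(z + 3)*(z^4 + 4*z^3 - 12*z^2 - 64*z - 64) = (z - 2)*(z + 2)*(z + 3)*(z^3 + 2*z^2 - 16*z - 32) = (z - 2)*(z + 2)*(z + 3)*(z + 4)*(z^2 - 2*z - 8) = (z - 4)*(z - 2)*(z + 2)*(z + 3)*(z + 4)*(z + 2)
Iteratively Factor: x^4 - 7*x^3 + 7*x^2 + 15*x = (x)*(x^3 - 7*x^2 + 7*x + 15) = x*(x - 5)*(x^2 - 2*x - 3) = x*(x - 5)*(x - 3)*(x + 1)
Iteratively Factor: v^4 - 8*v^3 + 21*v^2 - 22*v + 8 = (v - 4)*(v^3 - 4*v^2 + 5*v - 2) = (v - 4)*(v - 1)*(v^2 - 3*v + 2) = (v - 4)*(v - 2)*(v - 1)*(v - 1)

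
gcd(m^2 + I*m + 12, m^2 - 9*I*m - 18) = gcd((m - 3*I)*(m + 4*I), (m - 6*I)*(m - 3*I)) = m - 3*I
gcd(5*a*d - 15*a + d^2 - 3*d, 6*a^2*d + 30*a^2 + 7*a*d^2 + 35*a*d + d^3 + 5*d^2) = 1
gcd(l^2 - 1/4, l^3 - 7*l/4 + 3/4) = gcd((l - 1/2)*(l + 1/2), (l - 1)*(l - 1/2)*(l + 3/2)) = l - 1/2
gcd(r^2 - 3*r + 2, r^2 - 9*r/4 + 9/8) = 1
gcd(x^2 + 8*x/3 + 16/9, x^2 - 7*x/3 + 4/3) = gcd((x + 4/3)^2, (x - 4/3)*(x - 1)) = 1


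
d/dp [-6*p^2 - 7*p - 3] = -12*p - 7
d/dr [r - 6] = 1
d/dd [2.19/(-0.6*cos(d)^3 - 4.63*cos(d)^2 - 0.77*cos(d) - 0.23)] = (3.942*sin(d)^2 - 20.2794*cos(d) - 5.6283)*sin(d)/(0.6*cos(d)^3 + 4.63*cos(d)^2 + 0.77*cos(d) + 0.23)^2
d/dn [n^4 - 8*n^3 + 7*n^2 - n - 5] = 4*n^3 - 24*n^2 + 14*n - 1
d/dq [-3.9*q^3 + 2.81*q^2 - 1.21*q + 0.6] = -11.7*q^2 + 5.62*q - 1.21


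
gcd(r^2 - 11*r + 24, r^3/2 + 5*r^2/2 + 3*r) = 1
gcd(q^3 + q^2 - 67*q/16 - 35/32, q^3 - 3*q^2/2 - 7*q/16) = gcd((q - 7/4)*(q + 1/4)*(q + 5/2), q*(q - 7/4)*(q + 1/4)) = q^2 - 3*q/2 - 7/16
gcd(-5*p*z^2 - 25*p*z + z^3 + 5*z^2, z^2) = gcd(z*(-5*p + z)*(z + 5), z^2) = z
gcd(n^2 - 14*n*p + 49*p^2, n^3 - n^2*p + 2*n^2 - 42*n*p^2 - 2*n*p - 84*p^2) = -n + 7*p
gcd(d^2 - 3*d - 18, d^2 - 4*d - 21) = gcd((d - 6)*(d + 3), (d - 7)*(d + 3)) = d + 3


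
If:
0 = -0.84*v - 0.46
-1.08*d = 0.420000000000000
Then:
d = -0.39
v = -0.55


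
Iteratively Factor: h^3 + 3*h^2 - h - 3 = (h - 1)*(h^2 + 4*h + 3) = (h - 1)*(h + 3)*(h + 1)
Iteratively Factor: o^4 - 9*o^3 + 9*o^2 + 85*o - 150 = (o - 5)*(o^3 - 4*o^2 - 11*o + 30) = (o - 5)*(o - 2)*(o^2 - 2*o - 15) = (o - 5)*(o - 2)*(o + 3)*(o - 5)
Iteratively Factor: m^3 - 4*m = (m + 2)*(m^2 - 2*m) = m*(m + 2)*(m - 2)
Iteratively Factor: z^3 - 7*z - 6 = (z + 2)*(z^2 - 2*z - 3) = (z - 3)*(z + 2)*(z + 1)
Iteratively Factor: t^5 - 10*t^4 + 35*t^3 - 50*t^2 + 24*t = (t - 3)*(t^4 - 7*t^3 + 14*t^2 - 8*t) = (t - 3)*(t - 2)*(t^3 - 5*t^2 + 4*t) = (t - 4)*(t - 3)*(t - 2)*(t^2 - t) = (t - 4)*(t - 3)*(t - 2)*(t - 1)*(t)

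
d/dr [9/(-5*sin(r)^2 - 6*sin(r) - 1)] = 18*(5*sin(r) + 3)*cos(r)/(5*sin(r)^2 + 6*sin(r) + 1)^2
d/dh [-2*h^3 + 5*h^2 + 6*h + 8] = -6*h^2 + 10*h + 6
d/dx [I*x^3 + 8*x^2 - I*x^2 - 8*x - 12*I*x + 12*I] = 3*I*x^2 + 2*x*(8 - I) - 8 - 12*I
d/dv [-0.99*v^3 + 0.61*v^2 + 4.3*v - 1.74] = -2.97*v^2 + 1.22*v + 4.3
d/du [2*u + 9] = 2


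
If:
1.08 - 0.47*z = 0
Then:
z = 2.30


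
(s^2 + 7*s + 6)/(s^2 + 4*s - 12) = (s + 1)/(s - 2)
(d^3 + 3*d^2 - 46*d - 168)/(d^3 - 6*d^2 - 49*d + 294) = (d^2 + 10*d + 24)/(d^2 + d - 42)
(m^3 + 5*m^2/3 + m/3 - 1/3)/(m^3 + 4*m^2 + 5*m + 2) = (m - 1/3)/(m + 2)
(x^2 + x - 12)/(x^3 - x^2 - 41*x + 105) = (x + 4)/(x^2 + 2*x - 35)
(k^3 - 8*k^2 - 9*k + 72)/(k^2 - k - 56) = (k^2 - 9)/(k + 7)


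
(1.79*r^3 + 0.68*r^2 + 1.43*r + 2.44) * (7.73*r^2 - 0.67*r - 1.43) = 13.8367*r^5 + 4.0571*r^4 + 8.0386*r^3 + 16.9307*r^2 - 3.6797*r - 3.4892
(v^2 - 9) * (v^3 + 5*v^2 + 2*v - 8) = v^5 + 5*v^4 - 7*v^3 - 53*v^2 - 18*v + 72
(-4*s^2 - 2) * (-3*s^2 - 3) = 12*s^4 + 18*s^2 + 6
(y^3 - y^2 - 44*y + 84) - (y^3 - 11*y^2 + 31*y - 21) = 10*y^2 - 75*y + 105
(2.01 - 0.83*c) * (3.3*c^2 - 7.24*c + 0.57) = -2.739*c^3 + 12.6422*c^2 - 15.0255*c + 1.1457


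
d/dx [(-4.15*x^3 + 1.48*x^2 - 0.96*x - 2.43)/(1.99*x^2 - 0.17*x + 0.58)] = (-8.2585*x^4 + 1.411*x^3 - 5.5622*x^2 + 11.3882*x - 0.9699)/(3.9601*x^4 - 0.6766*x^3 + 2.3373*x^2 - 0.1972*x + 0.3364)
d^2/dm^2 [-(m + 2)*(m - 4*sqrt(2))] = -2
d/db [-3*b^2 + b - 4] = 1 - 6*b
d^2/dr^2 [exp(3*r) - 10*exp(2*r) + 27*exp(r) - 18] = (9*exp(2*r) - 40*exp(r) + 27)*exp(r)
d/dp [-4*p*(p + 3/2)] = -8*p - 6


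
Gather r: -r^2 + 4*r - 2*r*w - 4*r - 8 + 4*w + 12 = -r^2 - 2*r*w + 4*w + 4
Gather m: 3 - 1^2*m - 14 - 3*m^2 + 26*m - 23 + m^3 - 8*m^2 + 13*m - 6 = m^3 - 11*m^2 + 38*m - 40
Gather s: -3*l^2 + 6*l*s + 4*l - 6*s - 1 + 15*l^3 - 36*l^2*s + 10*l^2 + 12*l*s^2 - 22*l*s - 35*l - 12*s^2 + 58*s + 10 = 15*l^3 + 7*l^2 - 31*l + s^2*(12*l - 12) + s*(-36*l^2 - 16*l + 52) + 9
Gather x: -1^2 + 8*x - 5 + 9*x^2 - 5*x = 9*x^2 + 3*x - 6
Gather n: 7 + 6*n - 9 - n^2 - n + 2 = -n^2 + 5*n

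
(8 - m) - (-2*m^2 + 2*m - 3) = 2*m^2 - 3*m + 11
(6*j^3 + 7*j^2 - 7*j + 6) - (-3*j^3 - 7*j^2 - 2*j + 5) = 9*j^3 + 14*j^2 - 5*j + 1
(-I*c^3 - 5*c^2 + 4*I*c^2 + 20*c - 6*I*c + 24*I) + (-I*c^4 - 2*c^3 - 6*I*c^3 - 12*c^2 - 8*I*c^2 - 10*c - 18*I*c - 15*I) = -I*c^4 - 2*c^3 - 7*I*c^3 - 17*c^2 - 4*I*c^2 + 10*c - 24*I*c + 9*I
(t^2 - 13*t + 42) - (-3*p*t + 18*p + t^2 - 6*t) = 3*p*t - 18*p - 7*t + 42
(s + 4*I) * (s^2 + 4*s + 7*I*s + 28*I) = s^3 + 4*s^2 + 11*I*s^2 - 28*s + 44*I*s - 112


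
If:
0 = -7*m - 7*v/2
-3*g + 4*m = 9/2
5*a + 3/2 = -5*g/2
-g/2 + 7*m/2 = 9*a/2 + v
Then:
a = 321/940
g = -603/470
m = 153/940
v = -153/470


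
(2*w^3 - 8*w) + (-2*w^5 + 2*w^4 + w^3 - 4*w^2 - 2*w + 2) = -2*w^5 + 2*w^4 + 3*w^3 - 4*w^2 - 10*w + 2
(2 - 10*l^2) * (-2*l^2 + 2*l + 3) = 20*l^4 - 20*l^3 - 34*l^2 + 4*l + 6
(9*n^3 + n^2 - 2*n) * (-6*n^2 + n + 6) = -54*n^5 + 3*n^4 + 67*n^3 + 4*n^2 - 12*n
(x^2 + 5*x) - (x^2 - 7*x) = 12*x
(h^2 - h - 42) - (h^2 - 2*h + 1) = h - 43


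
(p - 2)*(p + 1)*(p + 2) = p^3 + p^2 - 4*p - 4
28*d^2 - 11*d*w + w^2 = (-7*d + w)*(-4*d + w)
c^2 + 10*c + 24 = (c + 4)*(c + 6)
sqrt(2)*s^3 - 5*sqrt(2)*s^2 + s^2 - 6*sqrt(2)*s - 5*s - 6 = (s - 6)*(s + 1)*(sqrt(2)*s + 1)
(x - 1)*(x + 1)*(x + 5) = x^3 + 5*x^2 - x - 5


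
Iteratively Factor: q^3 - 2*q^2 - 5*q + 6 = (q + 2)*(q^2 - 4*q + 3) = (q - 3)*(q + 2)*(q - 1)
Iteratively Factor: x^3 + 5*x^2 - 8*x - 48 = (x + 4)*(x^2 + x - 12) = (x + 4)^2*(x - 3)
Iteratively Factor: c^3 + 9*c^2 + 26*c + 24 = (c + 4)*(c^2 + 5*c + 6) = (c + 3)*(c + 4)*(c + 2)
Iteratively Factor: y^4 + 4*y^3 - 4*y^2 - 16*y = (y)*(y^3 + 4*y^2 - 4*y - 16) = y*(y + 4)*(y^2 - 4) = y*(y - 2)*(y + 4)*(y + 2)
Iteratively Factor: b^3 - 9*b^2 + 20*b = (b - 4)*(b^2 - 5*b) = (b - 5)*(b - 4)*(b)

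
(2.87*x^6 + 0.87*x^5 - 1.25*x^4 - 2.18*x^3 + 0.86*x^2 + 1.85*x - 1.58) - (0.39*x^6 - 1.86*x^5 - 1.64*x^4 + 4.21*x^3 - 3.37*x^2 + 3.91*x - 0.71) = 2.48*x^6 + 2.73*x^5 + 0.39*x^4 - 6.39*x^3 + 4.23*x^2 - 2.06*x - 0.87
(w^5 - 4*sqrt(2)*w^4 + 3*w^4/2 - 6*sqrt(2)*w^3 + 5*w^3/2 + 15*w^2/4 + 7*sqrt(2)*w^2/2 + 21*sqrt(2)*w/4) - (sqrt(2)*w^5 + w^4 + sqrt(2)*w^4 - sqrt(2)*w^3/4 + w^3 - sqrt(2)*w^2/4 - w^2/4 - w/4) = -sqrt(2)*w^5 + w^5 - 5*sqrt(2)*w^4 + w^4/2 - 23*sqrt(2)*w^3/4 + 3*w^3/2 + 4*w^2 + 15*sqrt(2)*w^2/4 + w/4 + 21*sqrt(2)*w/4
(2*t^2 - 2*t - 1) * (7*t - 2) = 14*t^3 - 18*t^2 - 3*t + 2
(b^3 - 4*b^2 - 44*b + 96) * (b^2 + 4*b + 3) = b^5 - 57*b^3 - 92*b^2 + 252*b + 288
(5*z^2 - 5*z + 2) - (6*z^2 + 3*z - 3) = -z^2 - 8*z + 5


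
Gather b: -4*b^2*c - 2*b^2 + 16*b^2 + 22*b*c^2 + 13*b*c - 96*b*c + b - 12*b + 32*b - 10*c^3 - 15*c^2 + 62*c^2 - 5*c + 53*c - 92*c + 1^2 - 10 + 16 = b^2*(14 - 4*c) + b*(22*c^2 - 83*c + 21) - 10*c^3 + 47*c^2 - 44*c + 7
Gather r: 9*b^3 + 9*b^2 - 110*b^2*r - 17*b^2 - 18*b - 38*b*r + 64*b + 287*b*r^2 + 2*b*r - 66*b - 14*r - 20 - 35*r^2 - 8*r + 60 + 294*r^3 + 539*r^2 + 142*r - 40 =9*b^3 - 8*b^2 - 20*b + 294*r^3 + r^2*(287*b + 504) + r*(-110*b^2 - 36*b + 120)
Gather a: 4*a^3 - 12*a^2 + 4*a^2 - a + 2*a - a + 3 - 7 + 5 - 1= 4*a^3 - 8*a^2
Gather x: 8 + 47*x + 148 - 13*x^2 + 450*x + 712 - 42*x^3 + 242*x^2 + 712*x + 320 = -42*x^3 + 229*x^2 + 1209*x + 1188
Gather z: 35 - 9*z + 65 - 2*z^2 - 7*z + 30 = -2*z^2 - 16*z + 130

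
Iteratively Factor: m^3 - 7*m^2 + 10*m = (m - 5)*(m^2 - 2*m) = m*(m - 5)*(m - 2)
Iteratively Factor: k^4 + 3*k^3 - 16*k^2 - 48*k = (k + 3)*(k^3 - 16*k) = (k - 4)*(k + 3)*(k^2 + 4*k) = (k - 4)*(k + 3)*(k + 4)*(k)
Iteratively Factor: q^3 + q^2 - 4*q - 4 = (q + 1)*(q^2 - 4) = (q - 2)*(q + 1)*(q + 2)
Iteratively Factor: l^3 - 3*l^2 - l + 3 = (l + 1)*(l^2 - 4*l + 3) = (l - 1)*(l + 1)*(l - 3)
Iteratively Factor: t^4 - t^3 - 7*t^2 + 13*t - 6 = (t - 1)*(t^3 - 7*t + 6) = (t - 2)*(t - 1)*(t^2 + 2*t - 3) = (t - 2)*(t - 1)^2*(t + 3)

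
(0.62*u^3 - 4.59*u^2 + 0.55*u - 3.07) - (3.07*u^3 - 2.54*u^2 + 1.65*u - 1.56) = -2.45*u^3 - 2.05*u^2 - 1.1*u - 1.51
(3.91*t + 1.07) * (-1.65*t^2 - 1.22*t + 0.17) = -6.4515*t^3 - 6.5357*t^2 - 0.6407*t + 0.1819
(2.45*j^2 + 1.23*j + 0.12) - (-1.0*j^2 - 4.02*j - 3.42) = 3.45*j^2 + 5.25*j + 3.54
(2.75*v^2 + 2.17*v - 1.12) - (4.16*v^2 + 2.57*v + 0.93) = -1.41*v^2 - 0.4*v - 2.05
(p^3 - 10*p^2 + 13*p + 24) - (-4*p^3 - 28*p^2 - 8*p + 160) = 5*p^3 + 18*p^2 + 21*p - 136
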